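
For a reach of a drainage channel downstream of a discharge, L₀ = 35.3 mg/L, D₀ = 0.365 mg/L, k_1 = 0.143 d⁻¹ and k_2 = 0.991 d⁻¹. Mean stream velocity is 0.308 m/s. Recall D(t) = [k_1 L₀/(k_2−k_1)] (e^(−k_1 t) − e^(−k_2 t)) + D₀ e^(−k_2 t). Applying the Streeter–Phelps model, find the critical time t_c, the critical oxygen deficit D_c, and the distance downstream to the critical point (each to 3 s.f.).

t_c ≈ 2.21 d; D_c ≈ 3.71 mg/L; x_c ≈ 58.8 km

t_c = [1/(k_2−k_1)] ln[(k_2/k_1)(1 − D₀(k_2−k_1)/(k_1 L₀))]
= [1/(0.991−0.143)] ln[(0.991/0.143)(1 − 0.365×0.8480/(0.143×35.3))]
= (1/0.8480) ln[6.930 × 0.9387] = 1.179 × ln(6.505) = 1.179 × 1.873 = 2.208 d.
L(t_c) = L₀ e^(−k_1 t_c) = 35.3 × 0.7292 = 25.74 mg/L, and at the critical point k_2 D_c = k_1 L, so D_c = (0.143/0.991) × 25.74 = 3.714 mg/L.
x_c = v t_c = 0.308 m/s × 2.208 d × 86400 s/d = 58760 m ≈ 58.8 km.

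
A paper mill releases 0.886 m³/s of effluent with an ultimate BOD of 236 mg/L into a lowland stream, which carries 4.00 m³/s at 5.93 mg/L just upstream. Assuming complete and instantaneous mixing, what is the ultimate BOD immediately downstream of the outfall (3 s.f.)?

47.6 mg/L

Flow-weighted mixing: C = (Q_r C_r + Q_w C_w)/(Q_r + Q_w)
= (4.00×5.93 + 0.886×236)/(4.00 + 0.886) = 232.8/4.886 = 47.65 mg/L.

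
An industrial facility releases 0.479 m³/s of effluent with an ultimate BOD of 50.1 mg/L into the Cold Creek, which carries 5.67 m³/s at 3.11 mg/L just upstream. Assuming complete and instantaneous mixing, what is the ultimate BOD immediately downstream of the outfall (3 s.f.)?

Flow-weighted mixing: C = (Q_r C_r + Q_w C_w)/(Q_r + Q_w)
= (5.67×3.11 + 0.479×50.1)/(5.67 + 0.479) = 41.63/6.149 = 6.770 mg/L.

6.77 mg/L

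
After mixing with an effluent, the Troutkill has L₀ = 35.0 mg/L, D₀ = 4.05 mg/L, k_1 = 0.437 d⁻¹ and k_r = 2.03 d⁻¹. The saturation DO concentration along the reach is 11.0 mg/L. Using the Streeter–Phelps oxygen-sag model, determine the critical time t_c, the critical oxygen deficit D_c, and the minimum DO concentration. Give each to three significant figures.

At the critical point dD/dt = 0, so k_1 L₀ e^(−k_1 t) = k_r D. Substituting D(t) from the Streeter–Phelps equation and solving for t gives
t_c = ln[(k_r/k_1)(1 − D₀(k_r−k_1)/(k_1 L₀))] / (k_r−k_1).
Here k_r−k_1 = 1.593 d⁻¹ and 1 − D₀(k_r−k_1)/(k_1 L₀) = 1 − 4.05×1.593/(0.437×35.0) = 0.5782, so
t_c = ln(4.645 × 0.5782) / 1.593 = 0.9880 / 1.593 = 0.6202 d.
D_c = (k_1/k_r) L₀ e^(−k_1 t_c) = (0.437/2.03) × 35.0 × e^(−0.437×0.6202) = 0.2153 × 35.0 × 0.7626 = 5.746 mg/L.
Minimum DO = C_s − D_c = 11.0 − 5.746 = 5.254 mg/L.

t_c ≈ 0.620 d; D_c ≈ 5.75 mg/L; min DO ≈ 5.25 mg/L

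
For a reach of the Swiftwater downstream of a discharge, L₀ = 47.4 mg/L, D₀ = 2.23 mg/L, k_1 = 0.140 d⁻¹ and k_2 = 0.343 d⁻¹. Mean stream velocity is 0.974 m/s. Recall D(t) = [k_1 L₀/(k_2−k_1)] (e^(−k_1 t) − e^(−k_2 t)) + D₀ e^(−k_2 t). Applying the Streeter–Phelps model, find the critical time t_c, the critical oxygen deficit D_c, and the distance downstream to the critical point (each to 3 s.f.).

t_c ≈ 4.07 d; D_c ≈ 10.9 mg/L; x_c ≈ 342 km

t_c = [1/(k_2−k_1)] ln[(k_2/k_1)(1 − D₀(k_2−k_1)/(k_1 L₀))]
= [1/(0.343−0.140)] ln[(0.343/0.140)(1 − 2.23×0.2030/(0.140×47.4))]
= (1/0.2030) ln[2.450 × 0.9318] = 4.926 × ln(2.283) = 4.926 × 0.8254 = 4.066 d.
L(t_c) = L₀ e^(−k_1 t_c) = 47.4 × 0.5659 = 26.83 mg/L, and at the critical point k_2 D_c = k_1 L, so D_c = (0.140/0.343) × 26.83 = 10.95 mg/L.
x_c = v t_c = 0.974 m/s × 4.066 d × 86400 s/d = 342200 m ≈ 342 km.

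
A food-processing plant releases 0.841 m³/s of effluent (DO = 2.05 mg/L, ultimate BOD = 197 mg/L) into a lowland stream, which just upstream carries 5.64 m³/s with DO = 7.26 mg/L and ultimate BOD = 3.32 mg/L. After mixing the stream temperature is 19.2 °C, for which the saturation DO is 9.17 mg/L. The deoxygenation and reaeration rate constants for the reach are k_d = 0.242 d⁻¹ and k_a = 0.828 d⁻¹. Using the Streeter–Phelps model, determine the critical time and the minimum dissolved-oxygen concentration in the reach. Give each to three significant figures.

t_c ≈ 1.67 d; minimum DO ≈ 3.63 mg/L

Mixed DO = (5.64×7.26 + 0.841×2.05)/(5.64+0.841) = 42.67/6.481 = 6.584 mg/L.
Mixed L₀ = (5.64×3.32 + 0.841×197)/(6.481) = 184.4/6.481 = 28.45 mg/L.
Initial deficit D₀ = C_s − DO₀ = 9.17 − 6.584 = 2.586 mg/L.
t_c = (1/0.5860) ln[(0.828/0.242)(1 − 2.586×0.5860/(0.242×28.45))] = 1.706 × ln(2.668) = 1.675 d.
D_c = (0.242/0.828) × 28.45 × e^(−0.242×1.675) = 0.2923 × 28.45 × 0.6668 = 5.545 mg/L.
Minimum DO = 9.17 − 5.545 = 3.625 mg/L.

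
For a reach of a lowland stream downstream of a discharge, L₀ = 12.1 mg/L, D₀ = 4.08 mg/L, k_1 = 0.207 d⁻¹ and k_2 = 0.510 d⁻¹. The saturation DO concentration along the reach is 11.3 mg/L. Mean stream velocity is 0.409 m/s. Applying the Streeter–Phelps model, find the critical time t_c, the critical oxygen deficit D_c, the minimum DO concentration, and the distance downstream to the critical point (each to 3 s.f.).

At the critical point dD/dt = 0, so k_1 L₀ e^(−k_1 t) = k_2 D. Substituting D(t) from the Streeter–Phelps equation and solving for t gives
t_c = ln[(k_2/k_1)(1 − D₀(k_2−k_1)/(k_1 L₀))] / (k_2−k_1).
Here k_2−k_1 = 0.3030 d⁻¹ and 1 − D₀(k_2−k_1)/(k_1 L₀) = 1 − 4.08×0.3030/(0.207×12.1) = 0.5064, so
t_c = ln(2.464 × 0.5064) / 0.3030 = 0.2213 / 0.3030 = 0.7305 d.
D_c = (k_1/k_2) L₀ e^(−k_1 t_c) = (0.207/0.510) × 12.1 × e^(−0.207×0.7305) = 0.4059 × 12.1 × 0.8597 = 4.222 mg/L.
Minimum DO = C_s − D_c = 11.3 − 4.222 = 7.078 mg/L.
x_c = v t_c = 0.409 m/s × 0.7305 d × 86400 s/d = 25810 m ≈ 25.8 km.

t_c ≈ 0.730 d; D_c ≈ 4.22 mg/L; min DO ≈ 7.08 mg/L; x_c ≈ 25.8 km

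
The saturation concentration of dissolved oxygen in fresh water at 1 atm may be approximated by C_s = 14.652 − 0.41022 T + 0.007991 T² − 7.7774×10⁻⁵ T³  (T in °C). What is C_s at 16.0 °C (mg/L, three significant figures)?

C_s ≈ 9.82 mg/L

C_s = 14.652 − 0.41022×16.0 + 0.007991×16.0² − 7.7774×10⁻⁵×16.0³ = 9.816 mg/L.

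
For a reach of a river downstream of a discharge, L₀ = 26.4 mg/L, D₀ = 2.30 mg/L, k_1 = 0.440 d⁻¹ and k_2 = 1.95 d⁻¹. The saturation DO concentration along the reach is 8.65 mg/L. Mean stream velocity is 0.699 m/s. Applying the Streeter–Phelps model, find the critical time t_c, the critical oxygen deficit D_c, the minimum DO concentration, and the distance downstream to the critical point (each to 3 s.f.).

At the critical point dD/dt = 0, so k_1 L₀ e^(−k_1 t) = k_2 D. Substituting D(t) from the Streeter–Phelps equation and solving for t gives
t_c = ln[(k_2/k_1)(1 − D₀(k_2−k_1)/(k_1 L₀))] / (k_2−k_1).
Here k_2−k_1 = 1.510 d⁻¹ and 1 − D₀(k_2−k_1)/(k_1 L₀) = 1 − 2.30×1.510/(0.440×26.4) = 0.7010, so
t_c = ln(4.432 × 0.7010) / 1.510 = 1.134 / 1.510 = 0.7507 d.
L(t_c) = L₀ e^(−k_1 t_c) = 26.4 × 0.7187 = 18.97 mg/L, and at the critical point k_2 D_c = k_1 L, so D_c = (0.440/1.95) × 18.97 = 4.281 mg/L.
Minimum DO = C_s − D_c = 8.65 − 4.281 = 4.369 mg/L.
x_c = v t_c = 0.699 m/s × 0.7507 d × 86400 s/d = 45340 m ≈ 45.3 km.

t_c ≈ 0.751 d; D_c ≈ 4.28 mg/L; min DO ≈ 4.37 mg/L; x_c ≈ 45.3 km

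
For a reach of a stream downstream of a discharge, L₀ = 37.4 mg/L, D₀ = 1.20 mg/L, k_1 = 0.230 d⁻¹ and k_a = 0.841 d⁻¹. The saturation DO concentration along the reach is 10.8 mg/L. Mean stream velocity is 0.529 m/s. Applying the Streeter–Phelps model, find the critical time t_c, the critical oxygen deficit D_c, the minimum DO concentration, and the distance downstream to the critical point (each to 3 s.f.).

t_c ≈ 1.98 d; D_c ≈ 6.49 mg/L; min DO ≈ 4.31 mg/L; x_c ≈ 90.3 km

With k_a/k_1 = 3.657 and 1 − D₀(k_a−k_1)/(k_1 L₀) = 0.9148,
t_c = ln(3.657 × 0.9148) / (0.841 − 0.230) = ln(3.345) / 0.6110 = 1.207/0.6110 = 1.976 d.
L(t_c) = L₀ e^(−k_1 t_c) = 37.4 × 0.6348 = 23.74 mg/L, and at the critical point k_a D_c = k_1 L, so D_c = (0.230/0.841) × 23.74 = 6.492 mg/L.
Minimum DO = C_s − D_c = 10.8 − 6.492 = 4.308 mg/L.
x_c = v t_c = 0.529 m/s × 1.976 d × 86400 s/d = 90320 m ≈ 90.3 km.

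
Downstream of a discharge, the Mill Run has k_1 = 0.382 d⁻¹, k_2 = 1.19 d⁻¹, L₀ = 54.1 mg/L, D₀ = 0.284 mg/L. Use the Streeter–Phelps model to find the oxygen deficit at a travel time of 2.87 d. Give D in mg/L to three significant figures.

D ≈ 7.71 mg/L

k_1 L₀/(k_2−k_1) = 0.382×54.1/(1.19−0.382) = 20.67/0.8080 = 25.58 mg/L.
e^(−k_1 t) = e^(−0.382×2.870) = 0.3341; e^(−k_2 t) = e^(−1.19×2.870) = 0.03287.
D = 25.58 × (0.3341 − 0.03287) + 0.284 × 0.03287 = 7.704 + 0.009334 = 7.714 mg/L.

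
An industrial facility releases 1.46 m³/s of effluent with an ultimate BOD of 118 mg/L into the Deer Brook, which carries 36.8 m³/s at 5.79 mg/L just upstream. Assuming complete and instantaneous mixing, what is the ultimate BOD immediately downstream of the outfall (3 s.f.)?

Flow-weighted mixing: C = (Q_r C_r + Q_w C_w)/(Q_r + Q_w)
= (36.8×5.79 + 1.46×118)/(36.8 + 1.46) = 385.4/38.26 = 10.07 mg/L.

10.1 mg/L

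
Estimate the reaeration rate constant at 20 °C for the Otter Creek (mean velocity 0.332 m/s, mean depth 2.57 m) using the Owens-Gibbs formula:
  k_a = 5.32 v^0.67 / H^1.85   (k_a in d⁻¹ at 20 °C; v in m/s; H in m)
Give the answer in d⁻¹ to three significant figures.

k_a = 5.32 × 0.332^0.67 / 2.57^1.85 = 5.32 × 0.4777 / 5.733 = 0.4433 d⁻¹.

k_a ≈ 0.443 d⁻¹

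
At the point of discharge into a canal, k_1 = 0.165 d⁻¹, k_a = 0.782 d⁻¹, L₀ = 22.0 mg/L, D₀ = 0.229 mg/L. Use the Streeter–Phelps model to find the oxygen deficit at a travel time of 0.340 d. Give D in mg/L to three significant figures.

k_1 L₀/(k_a−k_1) = 0.165×22.0/(0.782−0.165) = 3.630/0.6170 = 5.883 mg/L.
e^(−k_1 t) = e^(−0.165×0.3400) = 0.9454; e^(−k_a t) = e^(−0.782×0.3400) = 0.7665.
D = 5.883 × (0.9454 − 0.7665) + 0.229 × 0.7665 = 1.053 + 0.1755 = 1.228 mg/L.

D ≈ 1.23 mg/L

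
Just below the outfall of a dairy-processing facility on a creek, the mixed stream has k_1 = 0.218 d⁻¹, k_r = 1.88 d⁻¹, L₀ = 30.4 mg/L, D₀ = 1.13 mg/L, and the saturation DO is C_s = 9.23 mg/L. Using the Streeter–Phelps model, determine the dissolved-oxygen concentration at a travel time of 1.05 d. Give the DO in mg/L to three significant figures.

DO ≈ 6.46 mg/L

k_1 L₀/(k_r−k_1) = 0.218×30.4/(1.88−0.218) = 6.627/1.662 = 3.987 mg/L.
e^(−k_1 t) = e^(−0.218×1.050) = 0.7954; e^(−k_r t) = e^(−1.88×1.050) = 0.1389.
D = 3.987 × (0.7954 − 0.1389) + 1.13 × 0.1389 = 2.618 + 0.1570 = 2.775 mg/L.
DO = C_s − D = 9.23 − 2.775 = 6.455 mg/L.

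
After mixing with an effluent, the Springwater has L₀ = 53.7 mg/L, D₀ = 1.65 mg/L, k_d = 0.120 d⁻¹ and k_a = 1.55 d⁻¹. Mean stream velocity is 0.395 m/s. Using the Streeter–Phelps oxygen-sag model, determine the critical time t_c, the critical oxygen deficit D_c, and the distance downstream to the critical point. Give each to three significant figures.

t_c ≈ 1.47 d; D_c ≈ 3.48 mg/L; x_c ≈ 50.2 km

With k_a/k_d = 12.92 and 1 − D₀(k_a−k_d)/(k_d L₀) = 0.6338,
t_c = ln(12.92 × 0.6338) / (1.55 − 0.120) = ln(8.187) / 1.430 = 2.103/1.430 = 1.470 d.
D_c = (k_d/k_a) L₀ e^(−k_d t_c) = (0.120/1.55) × 53.7 × e^(−0.120×1.470) = 0.07742 × 53.7 × 0.8382 = 3.485 mg/L.
x_c = v t_c = 0.395 m/s × 1.470 d × 86400 s/d = 50180 m ≈ 50.2 km.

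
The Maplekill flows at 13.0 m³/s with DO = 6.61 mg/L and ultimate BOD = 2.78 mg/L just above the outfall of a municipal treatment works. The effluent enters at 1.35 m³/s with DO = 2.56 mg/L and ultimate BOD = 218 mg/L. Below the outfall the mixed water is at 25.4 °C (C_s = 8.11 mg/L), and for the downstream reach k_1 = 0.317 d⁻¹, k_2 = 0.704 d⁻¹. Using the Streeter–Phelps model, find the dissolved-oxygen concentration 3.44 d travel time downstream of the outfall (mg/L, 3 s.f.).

DO ≈ 3.28 mg/L

Mixed DO = (13.0×6.61 + 1.35×2.56)/(13.0+1.35) = 89.39/14.35 = 6.229 mg/L.
Mixed L₀ = (13.0×2.78 + 1.35×218)/(14.35) = 330.4/14.35 = 23.03 mg/L.
Initial deficit D₀ = C_s − DO₀ = 8.11 − 6.229 = 1.881 mg/L.
D(3.44) = [0.317×23.03/(0.704−0.317)](e^(−0.317×3.44) − e^(−0.704×3.44)) + 1.881 e^(−0.704×3.44)
= 18.86 × (0.3361 − 0.08877) + 1.881 × 0.08877 = 4.831 mg/L.
DO = 8.11 − 4.831 = 3.279 mg/L.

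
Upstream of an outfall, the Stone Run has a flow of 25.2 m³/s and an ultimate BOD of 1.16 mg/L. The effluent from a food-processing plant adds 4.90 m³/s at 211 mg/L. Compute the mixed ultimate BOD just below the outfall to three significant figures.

35.3 mg/L

Flow-weighted mixing: C = (Q_r C_r + Q_w C_w)/(Q_r + Q_w)
= (25.2×1.16 + 4.90×211)/(25.2 + 4.90) = 1063/30.10 = 35.32 mg/L.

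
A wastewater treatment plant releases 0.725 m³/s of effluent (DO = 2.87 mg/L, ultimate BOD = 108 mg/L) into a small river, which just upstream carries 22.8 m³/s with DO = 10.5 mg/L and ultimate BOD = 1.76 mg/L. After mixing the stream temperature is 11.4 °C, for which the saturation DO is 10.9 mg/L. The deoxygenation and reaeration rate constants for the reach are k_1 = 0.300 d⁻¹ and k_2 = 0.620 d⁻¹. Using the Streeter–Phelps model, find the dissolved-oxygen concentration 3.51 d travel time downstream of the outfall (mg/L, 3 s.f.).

DO ≈ 9.72 mg/L

Mixed DO = (22.8×10.5 + 0.725×2.87)/(22.8+0.725) = 241.5/23.53 = 10.26 mg/L.
Mixed L₀ = (22.8×1.76 + 0.725×108)/(23.53) = 118.4/23.53 = 5.034 mg/L.
Initial deficit D₀ = C_s − DO₀ = 10.9 − 10.26 = 0.6351 mg/L.
D(3.51) = [0.300×5.034/(0.620−0.300)](e^(−0.300×3.51) − e^(−0.620×3.51)) + 0.6351 e^(−0.620×3.51)
= 4.720 × (0.3489 − 0.1135) + 0.6351 × 0.1135 = 1.183 mg/L.
DO = 10.9 − 1.183 = 9.717 mg/L.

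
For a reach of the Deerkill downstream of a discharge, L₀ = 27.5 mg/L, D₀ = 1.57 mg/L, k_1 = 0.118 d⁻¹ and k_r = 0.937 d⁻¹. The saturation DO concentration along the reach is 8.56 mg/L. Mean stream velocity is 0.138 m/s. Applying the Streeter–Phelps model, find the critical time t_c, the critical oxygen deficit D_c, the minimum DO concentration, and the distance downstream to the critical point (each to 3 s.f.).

t_c ≈ 1.91 d; D_c ≈ 2.76 mg/L; min DO ≈ 5.80 mg/L; x_c ≈ 22.8 km

With k_r/k_1 = 7.941 and 1 − D₀(k_r−k_1)/(k_1 L₀) = 0.6038,
t_c = ln(7.941 × 0.6038) / (0.937 − 0.118) = ln(4.794) / 0.8190 = 1.567/0.8190 = 1.914 d.
L(t_c) = L₀ e^(−k_1 t_c) = 27.5 × 0.7979 = 21.94 mg/L, and at the critical point k_r D_c = k_1 L, so D_c = (0.118/0.937) × 21.94 = 2.763 mg/L.
Minimum DO = C_s − D_c = 8.56 − 2.763 = 5.797 mg/L.
x_c = v t_c = 0.138 m/s × 1.914 d × 86400 s/d = 22820 m ≈ 22.8 km.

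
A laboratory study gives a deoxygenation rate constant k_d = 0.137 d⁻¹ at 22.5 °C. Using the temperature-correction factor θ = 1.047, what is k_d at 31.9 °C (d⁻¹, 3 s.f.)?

k_d ≈ 0.211 d⁻¹

k_d(T₂) = k_d(T₁) · θ^(T₂−T₁) = 0.137 × 1.047^(31.9−22.5)
= 0.137 × 1.047^9.40 = 0.137 × 1.540 = 0.2110 d⁻¹.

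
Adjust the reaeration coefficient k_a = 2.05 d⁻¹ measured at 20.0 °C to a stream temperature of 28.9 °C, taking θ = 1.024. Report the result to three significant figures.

k_a(T₂) = k_a(T₁) · θ^(T₂−T₁) = 2.05 × 1.024^(28.9−20.0)
= 2.05 × 1.024^8.90 = 2.05 × 1.235 = 2.532 d⁻¹.

k_a ≈ 2.53 d⁻¹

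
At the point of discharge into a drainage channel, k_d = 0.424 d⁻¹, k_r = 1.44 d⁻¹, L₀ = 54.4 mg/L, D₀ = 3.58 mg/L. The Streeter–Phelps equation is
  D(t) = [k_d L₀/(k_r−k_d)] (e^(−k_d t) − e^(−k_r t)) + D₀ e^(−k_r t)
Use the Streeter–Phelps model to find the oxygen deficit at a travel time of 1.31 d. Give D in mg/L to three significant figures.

D ≈ 10.1 mg/L

k_d L₀/(k_r−k_d) = 0.424×54.4/(1.44−0.424) = 23.07/1.016 = 22.70 mg/L.
e^(−k_d t) = e^(−0.424×1.310) = 0.5738; e^(−k_r t) = e^(−1.44×1.310) = 0.1516.
D = 22.70 × (0.5738 − 0.1516) + 3.58 × 0.1516 = 9.585 + 0.5428 = 10.13 mg/L.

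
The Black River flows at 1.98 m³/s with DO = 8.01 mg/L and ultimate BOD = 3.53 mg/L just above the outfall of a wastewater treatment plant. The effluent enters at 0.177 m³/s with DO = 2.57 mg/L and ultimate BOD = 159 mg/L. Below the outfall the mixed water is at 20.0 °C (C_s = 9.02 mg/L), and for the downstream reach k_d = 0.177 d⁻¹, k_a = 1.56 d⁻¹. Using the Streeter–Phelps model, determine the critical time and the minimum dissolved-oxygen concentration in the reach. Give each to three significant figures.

Mixed DO = (1.98×8.01 + 0.177×2.57)/(1.98+0.177) = 16.31/2.157 = 7.564 mg/L.
Mixed L₀ = (1.98×3.53 + 0.177×159)/(2.157) = 35.13/2.157 = 16.29 mg/L.
Initial deficit D₀ = C_s − DO₀ = 9.02 − 7.564 = 1.456 mg/L.
t_c = (1/1.383) ln[(1.56/0.177)(1 − 1.456×1.383/(0.177×16.29))] = 0.7231 × ln(2.656) = 0.7063 d.
D_c = (0.177/1.56) × 16.29 × e^(−0.177×0.7063) = 0.1135 × 16.29 × 0.8825 = 1.631 mg/L.
Minimum DO = 9.02 − 1.631 = 7.389 mg/L.

t_c ≈ 0.706 d; minimum DO ≈ 7.39 mg/L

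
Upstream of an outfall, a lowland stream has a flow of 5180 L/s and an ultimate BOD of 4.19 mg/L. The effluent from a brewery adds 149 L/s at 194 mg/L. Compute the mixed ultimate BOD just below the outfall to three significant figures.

9.50 mg/L

Flow-weighted mixing: C = (Q_r C_r + Q_w C_w)/(Q_r + Q_w)
= (5180×4.19 + 149×194)/(5180 + 149) = 50610/5329 = 9.497 mg/L.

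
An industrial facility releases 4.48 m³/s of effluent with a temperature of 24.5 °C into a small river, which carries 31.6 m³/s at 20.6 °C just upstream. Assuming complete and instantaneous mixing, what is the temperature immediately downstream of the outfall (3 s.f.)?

Flow-weighted mixing: C = (Q_r C_r + Q_w C_w)/(Q_r + Q_w)
= (31.6×20.6 + 4.48×24.5)/(31.6 + 4.48) = 760.7/36.08 = 21.08 °C.

21.1 °C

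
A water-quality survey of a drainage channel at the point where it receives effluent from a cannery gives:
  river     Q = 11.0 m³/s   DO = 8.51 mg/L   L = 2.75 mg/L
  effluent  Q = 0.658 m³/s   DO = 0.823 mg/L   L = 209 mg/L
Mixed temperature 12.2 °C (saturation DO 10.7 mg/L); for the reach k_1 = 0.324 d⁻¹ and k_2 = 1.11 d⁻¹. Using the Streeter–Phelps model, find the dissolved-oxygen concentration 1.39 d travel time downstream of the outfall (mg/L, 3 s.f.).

Mixed DO = (11.0×8.51 + 0.658×0.823)/(11.0+0.658) = 94.15/11.66 = 8.076 mg/L.
Mixed L₀ = (11.0×2.75 + 0.658×209)/(11.66) = 167.8/11.66 = 14.39 mg/L.
Initial deficit D₀ = C_s − DO₀ = 10.7 − 8.076 = 2.624 mg/L.
D(1.39) = [0.324×14.39/(1.11−0.324)](e^(−0.324×1.39) − e^(−1.11×1.39)) + 2.624 e^(−1.11×1.39)
= 5.932 × (0.6374 − 0.2138) + 2.624 × 0.2138 = 3.074 mg/L.
DO = 10.7 − 3.074 = 7.626 mg/L.

DO ≈ 7.63 mg/L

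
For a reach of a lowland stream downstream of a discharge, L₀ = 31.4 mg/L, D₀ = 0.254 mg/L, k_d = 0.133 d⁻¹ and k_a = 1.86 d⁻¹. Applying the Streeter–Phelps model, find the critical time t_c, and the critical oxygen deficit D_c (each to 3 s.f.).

With k_a/k_d = 13.98 and 1 − D₀(k_a−k_d)/(k_d L₀) = 0.8950,
t_c = ln(13.98 × 0.8950) / (1.86 − 0.133) = ln(12.52) / 1.727 = 2.527/1.727 = 1.463 d.
L(t_c) = L₀ e^(−k_d t_c) = 31.4 × 0.8232 = 25.85 mg/L, and at the critical point k_a D_c = k_d L, so D_c = (0.133/1.86) × 25.85 = 1.848 mg/L.

t_c ≈ 1.46 d; D_c ≈ 1.85 mg/L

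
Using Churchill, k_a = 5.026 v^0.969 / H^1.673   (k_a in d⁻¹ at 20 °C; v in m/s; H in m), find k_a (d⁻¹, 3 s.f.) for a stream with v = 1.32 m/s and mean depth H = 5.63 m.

k_a = 5.026 × 1.32^0.969 / 5.63^1.673 = 5.026 × 1.309 / 18.01 = 0.3651 d⁻¹.

k_a ≈ 0.365 d⁻¹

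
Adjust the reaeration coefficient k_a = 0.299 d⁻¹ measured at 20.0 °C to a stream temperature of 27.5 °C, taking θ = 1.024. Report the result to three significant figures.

k_a(T₂) = k_a(T₁) · θ^(T₂−T₁) = 0.299 × 1.024^(27.5−20.0)
= 0.299 × 1.024^7.50 = 0.299 × 1.195 = 0.3572 d⁻¹.

k_a ≈ 0.357 d⁻¹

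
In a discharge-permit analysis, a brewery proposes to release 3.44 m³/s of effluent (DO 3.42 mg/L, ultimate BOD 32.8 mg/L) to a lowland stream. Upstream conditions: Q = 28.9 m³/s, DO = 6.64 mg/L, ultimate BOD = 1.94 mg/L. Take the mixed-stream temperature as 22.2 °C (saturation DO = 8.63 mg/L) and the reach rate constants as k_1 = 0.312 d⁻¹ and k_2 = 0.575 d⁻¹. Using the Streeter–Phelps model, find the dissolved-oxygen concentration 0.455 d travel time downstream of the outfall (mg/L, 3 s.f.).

Mixed DO = (28.9×6.64 + 3.44×3.42)/(28.9+3.44) = 203.7/32.34 = 6.297 mg/L.
Mixed L₀ = (28.9×1.94 + 3.44×32.8)/(32.34) = 168.9/32.34 = 5.223 mg/L.
Initial deficit D₀ = C_s − DO₀ = 8.63 − 6.297 = 2.333 mg/L.
D(0.455) = [0.312×5.223/(0.575−0.312)](e^(−0.312×0.455) − e^(−0.575×0.455)) + 2.333 e^(−0.575×0.455)
= 6.196 × (0.8677 − 0.7698) + 2.333 × 0.7698 = 2.402 mg/L.
DO = 8.63 − 2.402 = 6.228 mg/L.

DO ≈ 6.23 mg/L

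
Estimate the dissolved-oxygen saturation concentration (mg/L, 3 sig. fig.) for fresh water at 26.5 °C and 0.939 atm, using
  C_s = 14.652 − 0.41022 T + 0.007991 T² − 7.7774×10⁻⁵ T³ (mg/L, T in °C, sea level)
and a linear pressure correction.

C_s ≈ 7.46 mg/L

At sea level: C_s = 14.652 − 0.41022×26.5 + 0.007991×26.5² − 7.7774×10⁻⁵×26.5³ = 7.946 mg/L.
Pressure correction: C_s' = 7.946 × 0.939 = 7.461 mg/L.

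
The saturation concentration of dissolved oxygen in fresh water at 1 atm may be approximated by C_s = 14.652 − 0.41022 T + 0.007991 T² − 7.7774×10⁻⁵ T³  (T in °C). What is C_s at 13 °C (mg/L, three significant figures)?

C_s ≈ 10.5 mg/L

C_s = 14.652 − 0.41022×13 + 0.007991×13² − 7.7774×10⁻⁵×13³ = 10.50 mg/L.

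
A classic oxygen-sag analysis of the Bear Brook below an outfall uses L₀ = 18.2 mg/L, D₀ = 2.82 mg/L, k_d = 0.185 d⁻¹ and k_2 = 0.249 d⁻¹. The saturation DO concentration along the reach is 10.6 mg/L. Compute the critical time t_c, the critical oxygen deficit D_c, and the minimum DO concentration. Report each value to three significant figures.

t_c ≈ 3.78 d; D_c ≈ 6.72 mg/L; min DO ≈ 3.88 mg/L

With k_2/k_d = 1.346 and 1 − D₀(k_2−k_d)/(k_d L₀) = 0.9464,
t_c = ln(1.346 × 0.9464) / (0.249 − 0.185) = ln(1.274) / 0.06400 = 0.2420/0.06400 = 3.781 d.
D_c = (k_d/k_2) L₀ e^(−k_d t_c) = (0.185/0.249) × 18.2 × e^(−0.185×3.781) = 0.7430 × 18.2 × 0.4968 = 6.718 mg/L.
Minimum DO = C_s − D_c = 10.6 − 6.718 = 3.882 mg/L.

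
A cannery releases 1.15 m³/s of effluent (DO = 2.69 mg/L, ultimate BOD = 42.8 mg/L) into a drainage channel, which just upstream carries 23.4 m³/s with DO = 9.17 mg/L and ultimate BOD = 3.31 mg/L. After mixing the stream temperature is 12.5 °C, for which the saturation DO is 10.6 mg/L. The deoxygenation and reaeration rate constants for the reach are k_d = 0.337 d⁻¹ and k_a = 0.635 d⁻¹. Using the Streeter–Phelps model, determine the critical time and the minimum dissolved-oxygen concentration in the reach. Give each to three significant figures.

t_c ≈ 0.943 d; minimum DO ≈ 8.61 mg/L

Mixed DO = (23.4×9.17 + 1.15×2.69)/(23.4+1.15) = 217.7/24.55 = 8.866 mg/L.
Mixed L₀ = (23.4×3.31 + 1.15×42.8)/(24.55) = 126.7/24.55 = 5.160 mg/L.
Initial deficit D₀ = C_s − DO₀ = 10.6 − 8.866 = 1.734 mg/L.
t_c = (1/0.2980) ln[(0.635/0.337)(1 − 1.734×0.2980/(0.337×5.160))] = 3.356 × ln(1.324) = 0.9430 d.
D_c = (0.337/0.635) × 5.160 × e^(−0.337×0.9430) = 0.5307 × 5.160 × 0.7278 = 1.993 mg/L.
Minimum DO = 10.6 − 1.993 = 8.607 mg/L.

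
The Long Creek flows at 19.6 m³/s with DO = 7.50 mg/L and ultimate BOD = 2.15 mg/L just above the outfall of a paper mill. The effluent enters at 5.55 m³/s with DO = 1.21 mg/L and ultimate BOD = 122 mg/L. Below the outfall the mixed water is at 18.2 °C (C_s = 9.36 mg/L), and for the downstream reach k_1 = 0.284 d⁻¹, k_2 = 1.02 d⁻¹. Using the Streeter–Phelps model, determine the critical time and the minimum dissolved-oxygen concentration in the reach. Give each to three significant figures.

Mixed DO = (19.6×7.50 + 5.55×1.21)/(19.6+5.55) = 153.7/25.15 = 6.112 mg/L.
Mixed L₀ = (19.6×2.15 + 5.55×122)/(25.15) = 719.2/25.15 = 28.60 mg/L.
Initial deficit D₀ = C_s − DO₀ = 9.36 − 6.112 = 3.248 mg/L.
t_c = (1/0.7360) ln[(1.02/0.284)(1 − 3.248×0.7360/(0.284×28.60))] = 1.359 × ln(2.534) = 1.264 d.
D_c = (0.284/1.02) × 28.60 × e^(−0.284×1.264) = 0.2784 × 28.60 × 0.6985 = 5.562 mg/L.
Minimum DO = 9.36 − 5.562 = 3.798 mg/L.

t_c ≈ 1.26 d; minimum DO ≈ 3.80 mg/L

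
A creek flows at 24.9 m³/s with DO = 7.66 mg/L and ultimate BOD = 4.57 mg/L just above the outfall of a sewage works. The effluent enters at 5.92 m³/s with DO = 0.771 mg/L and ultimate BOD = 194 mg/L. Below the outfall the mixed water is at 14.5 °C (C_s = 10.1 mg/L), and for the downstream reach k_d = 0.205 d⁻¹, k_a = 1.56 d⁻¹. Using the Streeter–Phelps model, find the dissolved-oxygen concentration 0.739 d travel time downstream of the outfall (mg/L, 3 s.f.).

Mixed DO = (24.9×7.66 + 5.92×0.771)/(24.9+5.92) = 195.3/30.82 = 6.337 mg/L.
Mixed L₀ = (24.9×4.57 + 5.92×194)/(30.82) = 1262/30.82 = 40.96 mg/L.
Initial deficit D₀ = C_s − DO₀ = 10.1 − 6.337 = 3.763 mg/L.
D(0.739) = [0.205×40.96/(1.56−0.205)](e^(−0.205×0.739) − e^(−1.56×0.739)) + 3.763 e^(−1.56×0.739)
= 6.196 × (0.8594 − 0.3157) + 3.763 × 0.3157 = 4.557 mg/L.
DO = 10.1 − 4.557 = 5.543 mg/L.

DO ≈ 5.54 mg/L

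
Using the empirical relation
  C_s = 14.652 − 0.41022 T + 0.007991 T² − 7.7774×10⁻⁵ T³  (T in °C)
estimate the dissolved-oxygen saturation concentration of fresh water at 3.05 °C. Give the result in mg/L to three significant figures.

C_s ≈ 13.5 mg/L

C_s = 14.652 − 0.41022×3.05 + 0.007991×3.05² − 7.7774×10⁻⁵×3.05³ = 13.47 mg/L.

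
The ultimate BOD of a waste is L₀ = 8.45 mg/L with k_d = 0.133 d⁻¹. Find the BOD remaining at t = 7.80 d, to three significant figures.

L ≈ 2.99 mg/L

L_t = L₀ e^(−k_d t) = 8.45 × e^(−0.133×7.80) = 8.45 × 0.3544 = 2.994 mg/L.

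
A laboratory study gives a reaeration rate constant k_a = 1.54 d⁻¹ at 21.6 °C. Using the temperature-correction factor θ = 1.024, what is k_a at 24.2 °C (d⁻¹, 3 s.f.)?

k_a ≈ 1.64 d⁻¹

k_a(T₂) = k_a(T₁) · θ^(T₂−T₁) = 1.54 × 1.024^(24.2−21.6)
= 1.54 × 1.024^2.60 = 1.54 × 1.064 = 1.638 d⁻¹.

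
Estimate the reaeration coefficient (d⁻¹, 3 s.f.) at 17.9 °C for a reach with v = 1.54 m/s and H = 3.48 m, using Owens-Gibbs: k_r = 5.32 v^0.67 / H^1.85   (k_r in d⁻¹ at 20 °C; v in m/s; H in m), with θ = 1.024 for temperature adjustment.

k_r(20) = 5.32 × 1.54^0.67 / 3.48^1.85 = 5.32 × 1.335 / 10.04 = 0.7073 d⁻¹.
k_r(17.9) = 0.7073 × 1.024^(17.9−20) = 0.7073 × 0.9514 = 0.6730 d⁻¹.

k_r ≈ 0.673 d⁻¹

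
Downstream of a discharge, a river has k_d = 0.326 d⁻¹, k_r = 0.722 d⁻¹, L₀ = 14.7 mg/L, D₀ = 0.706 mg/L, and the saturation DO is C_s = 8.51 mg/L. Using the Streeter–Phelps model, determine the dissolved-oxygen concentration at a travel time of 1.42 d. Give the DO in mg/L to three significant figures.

k_d L₀/(k_r−k_d) = 0.326×14.7/(0.722−0.326) = 4.792/0.3960 = 12.10 mg/L.
e^(−k_d t) = e^(−0.326×1.420) = 0.6294; e^(−k_r t) = e^(−0.722×1.420) = 0.3587.
D = 12.10 × (0.6294 − 0.3587) + 0.706 × 0.3587 = 3.276 + 0.2532 = 3.530 mg/L.
DO = C_s − D = 8.51 − 3.530 = 4.980 mg/L.

DO ≈ 4.98 mg/L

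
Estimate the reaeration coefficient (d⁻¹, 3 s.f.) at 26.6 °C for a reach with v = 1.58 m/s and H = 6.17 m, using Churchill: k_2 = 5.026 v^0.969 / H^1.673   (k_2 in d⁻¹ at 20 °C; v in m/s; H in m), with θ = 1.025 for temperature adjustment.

k_2 ≈ 0.439 d⁻¹

k_2(20) = 5.026 × 1.58^0.969 / 6.17^1.673 = 5.026 × 1.558 / 21.00 = 0.3729 d⁻¹.
k_2(26.6) = 0.3729 × 1.025^(26.6−20) = 0.3729 × 1.177 = 0.4389 d⁻¹.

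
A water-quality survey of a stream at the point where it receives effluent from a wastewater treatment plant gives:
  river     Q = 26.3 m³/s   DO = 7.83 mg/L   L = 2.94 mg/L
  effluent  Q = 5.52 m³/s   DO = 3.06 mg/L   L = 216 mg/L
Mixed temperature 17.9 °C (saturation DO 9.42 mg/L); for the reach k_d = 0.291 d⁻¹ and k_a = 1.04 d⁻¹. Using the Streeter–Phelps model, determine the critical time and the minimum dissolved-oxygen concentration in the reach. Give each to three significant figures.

Mixed DO = (26.3×7.83 + 5.52×3.06)/(26.3+5.52) = 222.8/31.82 = 7.003 mg/L.
Mixed L₀ = (26.3×2.94 + 5.52×216)/(31.82) = 1270/31.82 = 39.90 mg/L.
Initial deficit D₀ = C_s − DO₀ = 9.42 − 7.003 = 2.417 mg/L.
t_c = (1/0.7490) ln[(1.04/0.291)(1 − 2.417×0.7490/(0.291×39.90))] = 1.335 × ln(3.017) = 1.474 d.
D_c = (0.291/1.04) × 39.90 × e^(−0.291×1.474) = 0.2798 × 39.90 × 0.6512 = 7.270 mg/L.
Minimum DO = 9.42 − 7.270 = 2.150 mg/L.

t_c ≈ 1.47 d; minimum DO ≈ 2.15 mg/L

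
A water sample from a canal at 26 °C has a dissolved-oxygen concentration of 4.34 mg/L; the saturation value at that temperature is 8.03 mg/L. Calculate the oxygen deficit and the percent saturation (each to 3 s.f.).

D = C_s − C = 8.03 − 4.34 = 3.69 mg/L.
% saturation = 4.34/8.03 × 100 = 54.0 %.

D ≈ 3.69 mg/L; 54.0 % saturation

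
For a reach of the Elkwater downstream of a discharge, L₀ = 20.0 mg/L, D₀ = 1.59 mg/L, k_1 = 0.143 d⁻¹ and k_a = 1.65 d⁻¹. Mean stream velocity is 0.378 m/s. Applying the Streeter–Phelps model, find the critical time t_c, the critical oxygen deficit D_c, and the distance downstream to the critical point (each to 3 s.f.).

t_c ≈ 0.416 d; D_c ≈ 1.63 mg/L; x_c ≈ 13.6 km

With k_a/k_1 = 11.54 and 1 − D₀(k_a−k_1)/(k_1 L₀) = 0.1622,
t_c = ln(11.54 × 0.1622) / (1.65 − 0.143) = ln(1.871) / 1.507 = 0.6267/1.507 = 0.4159 d.
D_c = (k_1/k_a) L₀ e^(−k_1 t_c) = (0.143/1.65) × 20.0 × e^(−0.143×0.4159) = 0.08667 × 20.0 × 0.9423 = 1.633 mg/L.
x_c = v t_c = 0.378 m/s × 0.4159 d × 86400 s/d = 13580 m ≈ 13.6 km.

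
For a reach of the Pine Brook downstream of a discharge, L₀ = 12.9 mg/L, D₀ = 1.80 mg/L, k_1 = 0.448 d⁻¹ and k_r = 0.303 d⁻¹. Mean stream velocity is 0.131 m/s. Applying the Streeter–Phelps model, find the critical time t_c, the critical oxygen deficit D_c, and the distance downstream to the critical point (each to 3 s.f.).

t_c = [1/(k_r−k_1)] ln[(k_r/k_1)(1 − D₀(k_r−k_1)/(k_1 L₀))]
= [1/(0.303−0.448)] ln[(0.303/0.448)(1 − 1.80×-0.1450/(0.448×12.9))]
= (1/-0.1450) ln[0.6763 × 1.045] = -6.897 × ln(0.7069) = -6.897 × -0.3469 = 2.392 d.
L(t_c) = L₀ e^(−k_1 t_c) = 12.9 × 0.3424 = 4.417 mg/L, and at the critical point k_r D_c = k_1 L, so D_c = (0.448/0.303) × 4.417 = 6.531 mg/L.
x_c = v t_c = 0.131 m/s × 2.392 d × 86400 s/d = 27080 m ≈ 27.1 km.

t_c ≈ 2.39 d; D_c ≈ 6.53 mg/L; x_c ≈ 27.1 km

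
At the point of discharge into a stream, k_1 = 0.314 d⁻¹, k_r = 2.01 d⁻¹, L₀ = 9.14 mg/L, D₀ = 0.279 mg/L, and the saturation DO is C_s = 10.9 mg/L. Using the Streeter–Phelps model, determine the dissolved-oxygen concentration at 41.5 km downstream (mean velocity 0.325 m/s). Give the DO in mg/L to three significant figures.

DO ≈ 9.91 mg/L

Travel time t = x/v = 41.5 km / (0.325 m/s) = 41500 m / 0.325 m/s = 127700 s = 1.478 d.
k_1 L₀/(k_r−k_1) = 0.314×9.14/(2.01−0.314) = 2.870/1.696 = 1.692 mg/L.
e^(−k_1 t) = e^(−0.314×1.478) = 0.6287; e^(−k_r t) = e^(−2.01×1.478) = 0.05127.
D = 1.692 × (0.6287 − 0.05127) + 0.279 × 0.05127 = 0.9772 + 0.01430 = 0.9915 mg/L.
DO = C_s − D = 10.9 − 0.9915 = 9.909 mg/L.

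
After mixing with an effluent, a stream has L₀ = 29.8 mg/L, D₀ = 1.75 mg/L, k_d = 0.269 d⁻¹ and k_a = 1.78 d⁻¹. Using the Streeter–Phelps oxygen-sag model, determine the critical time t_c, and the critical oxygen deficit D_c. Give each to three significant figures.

t_c ≈ 0.986 d; D_c ≈ 3.45 mg/L

At the critical point dD/dt = 0, so k_d L₀ e^(−k_d t) = k_a D. Substituting D(t) from the Streeter–Phelps equation and solving for t gives
t_c = ln[(k_a/k_d)(1 − D₀(k_a−k_d)/(k_d L₀))] / (k_a−k_d).
Here k_a−k_d = 1.511 d⁻¹ and 1 − D₀(k_a−k_d)/(k_d L₀) = 1 − 1.75×1.511/(0.269×29.8) = 0.6701, so
t_c = ln(6.617 × 0.6701) / 1.511 = 1.489 / 1.511 = 0.9857 d.
L(t_c) = L₀ e^(−k_d t_c) = 29.8 × 0.7671 = 22.86 mg/L, and at the critical point k_a D_c = k_d L, so D_c = (0.269/1.78) × 22.86 = 3.455 mg/L.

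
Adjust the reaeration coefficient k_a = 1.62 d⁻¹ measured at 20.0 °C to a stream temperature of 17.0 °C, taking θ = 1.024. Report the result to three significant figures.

k_a ≈ 1.51 d⁻¹

k_a(T₂) = k_a(T₁) · θ^(T₂−T₁) = 1.62 × 1.024^(17.0−20.0)
= 1.62 × 1.024^-3.00 = 1.62 × 0.9313 = 1.509 d⁻¹.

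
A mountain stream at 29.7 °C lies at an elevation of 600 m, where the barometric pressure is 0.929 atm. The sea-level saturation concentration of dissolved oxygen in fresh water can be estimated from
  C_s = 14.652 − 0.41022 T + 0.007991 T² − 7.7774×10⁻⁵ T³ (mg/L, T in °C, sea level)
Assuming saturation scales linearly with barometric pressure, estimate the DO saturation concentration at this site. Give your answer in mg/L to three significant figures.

C_s ≈ 6.95 mg/L

At sea level: C_s = 14.652 − 0.41022×29.7 + 0.007991×29.7² − 7.7774×10⁻⁵×29.7³ = 7.480 mg/L.
Pressure correction: C_s' = 7.480 × 0.929 = 6.949 mg/L.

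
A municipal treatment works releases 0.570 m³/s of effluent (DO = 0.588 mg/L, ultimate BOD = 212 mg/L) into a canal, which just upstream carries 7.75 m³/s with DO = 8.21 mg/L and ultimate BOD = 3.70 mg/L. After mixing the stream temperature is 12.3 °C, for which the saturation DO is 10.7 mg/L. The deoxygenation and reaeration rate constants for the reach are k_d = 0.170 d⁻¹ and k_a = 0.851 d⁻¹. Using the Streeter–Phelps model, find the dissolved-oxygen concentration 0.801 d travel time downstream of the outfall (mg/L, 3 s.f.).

DO ≈ 7.53 mg/L

Mixed DO = (7.75×8.21 + 0.570×0.588)/(7.75+0.570) = 63.96/8.320 = 7.688 mg/L.
Mixed L₀ = (7.75×3.70 + 0.570×212)/(8.320) = 149.5/8.320 = 17.97 mg/L.
Initial deficit D₀ = C_s − DO₀ = 10.7 − 7.688 = 3.012 mg/L.
D(0.801) = [0.170×17.97/(0.851−0.170)](e^(−0.170×0.801) − e^(−0.851×0.801)) + 3.012 e^(−0.851×0.801)
= 4.486 × (0.8727 − 0.5058) + 3.012 × 0.5058 = 3.169 mg/L.
DO = 10.7 − 3.169 = 7.531 mg/L.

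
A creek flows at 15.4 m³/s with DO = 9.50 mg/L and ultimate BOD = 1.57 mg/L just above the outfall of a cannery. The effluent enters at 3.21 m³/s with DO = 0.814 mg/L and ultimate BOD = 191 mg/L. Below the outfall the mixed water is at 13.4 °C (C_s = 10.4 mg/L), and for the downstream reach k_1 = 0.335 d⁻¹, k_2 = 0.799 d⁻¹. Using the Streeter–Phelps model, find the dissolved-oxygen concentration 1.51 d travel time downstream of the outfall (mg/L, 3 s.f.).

Mixed DO = (15.4×9.50 + 3.21×0.814)/(15.4+3.21) = 148.9/18.61 = 8.002 mg/L.
Mixed L₀ = (15.4×1.57 + 3.21×191)/(18.61) = 637.3/18.61 = 34.24 mg/L.
Initial deficit D₀ = C_s − DO₀ = 10.4 − 8.002 = 2.398 mg/L.
D(1.51) = [0.335×34.24/(0.799−0.335)](e^(−0.335×1.51) − e^(−0.799×1.51)) + 2.398 e^(−0.799×1.51)
= 24.72 × (0.6030 − 0.2992) + 2.398 × 0.2992 = 8.227 mg/L.
DO = 10.4 − 8.227 = 2.173 mg/L.

DO ≈ 2.17 mg/L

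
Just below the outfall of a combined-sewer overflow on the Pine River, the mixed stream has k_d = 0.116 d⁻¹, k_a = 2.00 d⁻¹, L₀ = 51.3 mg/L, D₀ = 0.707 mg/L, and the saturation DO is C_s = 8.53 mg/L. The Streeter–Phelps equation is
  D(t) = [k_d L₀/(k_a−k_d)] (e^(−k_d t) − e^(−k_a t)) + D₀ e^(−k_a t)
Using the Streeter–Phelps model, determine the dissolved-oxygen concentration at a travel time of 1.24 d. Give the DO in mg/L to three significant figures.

DO ≈ 6.00 mg/L

k_d L₀/(k_a−k_d) = 0.116×51.3/(2.00−0.116) = 5.951/1.884 = 3.159 mg/L.
e^(−k_d t) = e^(−0.116×1.240) = 0.8660; e^(−k_a t) = e^(−2.00×1.240) = 0.08374.
D = 3.159 × (0.8660 − 0.08374) + 0.707 × 0.08374 = 2.471 + 0.05921 = 2.530 mg/L.
DO = C_s − D = 8.53 − 2.530 = 6.000 mg/L.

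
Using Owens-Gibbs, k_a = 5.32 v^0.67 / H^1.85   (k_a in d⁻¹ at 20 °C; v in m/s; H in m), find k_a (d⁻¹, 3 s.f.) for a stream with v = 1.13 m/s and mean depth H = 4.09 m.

k_a = 5.32 × 1.13^0.67 / 4.09^1.85 = 5.32 × 1.085 / 13.54 = 0.4264 d⁻¹.

k_a ≈ 0.426 d⁻¹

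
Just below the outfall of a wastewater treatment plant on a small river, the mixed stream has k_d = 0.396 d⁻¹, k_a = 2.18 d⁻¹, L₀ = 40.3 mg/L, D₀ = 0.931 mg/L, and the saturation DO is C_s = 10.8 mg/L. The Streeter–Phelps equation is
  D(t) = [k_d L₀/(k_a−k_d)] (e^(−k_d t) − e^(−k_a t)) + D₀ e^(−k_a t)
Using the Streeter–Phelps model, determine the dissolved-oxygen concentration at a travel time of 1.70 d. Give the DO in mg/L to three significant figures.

DO ≈ 6.43 mg/L

k_d L₀/(k_a−k_d) = 0.396×40.3/(2.18−0.396) = 15.96/1.784 = 8.946 mg/L.
e^(−k_d t) = e^(−0.396×1.700) = 0.5101; e^(−k_a t) = e^(−2.18×1.700) = 0.02458.
D = 8.946 × (0.5101 − 0.02458) + 0.931 × 0.02458 = 4.343 + 0.02288 = 4.366 mg/L.
DO = C_s − D = 10.8 − 4.366 = 6.434 mg/L.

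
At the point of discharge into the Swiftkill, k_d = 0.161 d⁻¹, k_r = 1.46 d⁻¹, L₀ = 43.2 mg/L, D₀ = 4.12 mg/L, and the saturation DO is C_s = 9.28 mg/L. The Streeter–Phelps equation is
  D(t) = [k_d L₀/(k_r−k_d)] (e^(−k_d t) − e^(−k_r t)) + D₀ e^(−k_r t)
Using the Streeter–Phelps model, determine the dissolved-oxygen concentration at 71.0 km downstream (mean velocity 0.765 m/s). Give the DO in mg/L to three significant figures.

Travel time t = x/v = 71.0 km / (0.765 m/s) = 71000 m / 0.765 m/s = 92810 s = 1.074 d.
k_d L₀/(k_r−k_d) = 0.161×43.2/(1.46−0.161) = 6.955/1.299 = 5.354 mg/L.
e^(−k_d t) = e^(−0.161×1.074) = 0.8412; e^(−k_r t) = e^(−1.46×1.074) = 0.2084.
D = 5.354 × (0.8412 − 0.2084) + 4.12 × 0.2084 = 3.388 + 0.8586 = 4.247 mg/L.
DO = C_s − D = 9.28 − 4.247 = 5.033 mg/L.

DO ≈ 5.03 mg/L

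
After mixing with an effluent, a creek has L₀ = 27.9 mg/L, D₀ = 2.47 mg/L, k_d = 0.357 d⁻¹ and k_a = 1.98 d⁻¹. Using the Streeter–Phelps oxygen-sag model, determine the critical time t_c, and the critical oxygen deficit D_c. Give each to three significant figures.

t_c = [1/(k_a−k_d)] ln[(k_a/k_d)(1 − D₀(k_a−k_d)/(k_d L₀))]
= [1/(1.98−0.357)] ln[(1.98/0.357)(1 − 2.47×1.623/(0.357×27.9))]
= (1/1.623) ln[5.546 × 0.5975] = 0.6161 × ln(3.314) = 0.6161 × 1.198 = 0.7382 d.
D_c = (k_d/k_a) L₀ e^(−k_d t_c) = (0.357/1.98) × 27.9 × e^(−0.357×0.7382) = 0.1803 × 27.9 × 0.7683 = 3.865 mg/L.

t_c ≈ 0.738 d; D_c ≈ 3.86 mg/L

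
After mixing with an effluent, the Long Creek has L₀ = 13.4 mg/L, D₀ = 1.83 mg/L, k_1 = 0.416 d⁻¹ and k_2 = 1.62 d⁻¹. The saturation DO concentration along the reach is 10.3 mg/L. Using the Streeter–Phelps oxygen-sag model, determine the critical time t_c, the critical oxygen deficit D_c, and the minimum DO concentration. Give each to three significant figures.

t_c ≈ 0.711 d; D_c ≈ 2.56 mg/L; min DO ≈ 7.74 mg/L

t_c = [1/(k_2−k_1)] ln[(k_2/k_1)(1 − D₀(k_2−k_1)/(k_1 L₀))]
= [1/(1.62−0.416)] ln[(1.62/0.416)(1 − 1.83×1.204/(0.416×13.4))]
= (1/1.204) ln[3.894 × 0.6047] = 0.8306 × ln(2.355) = 0.8306 × 0.8565 = 0.7114 d.
L(t_c) = L₀ e^(−k_1 t_c) = 13.4 × 0.7438 = 9.967 mg/L, and at the critical point k_2 D_c = k_1 L, so D_c = (0.416/1.62) × 9.967 = 2.559 mg/L.
Minimum DO = C_s − D_c = 10.3 − 2.559 = 7.741 mg/L.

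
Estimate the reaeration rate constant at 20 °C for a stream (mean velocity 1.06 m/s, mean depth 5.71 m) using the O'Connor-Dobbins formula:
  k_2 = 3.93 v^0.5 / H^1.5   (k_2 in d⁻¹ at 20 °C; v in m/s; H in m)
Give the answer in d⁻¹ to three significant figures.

k_2 ≈ 0.297 d⁻¹

k_2 = 3.93 × 1.06^0.5 / 5.71^1.5 = 3.93 × 1.030 / 13.64 = 0.2965 d⁻¹.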